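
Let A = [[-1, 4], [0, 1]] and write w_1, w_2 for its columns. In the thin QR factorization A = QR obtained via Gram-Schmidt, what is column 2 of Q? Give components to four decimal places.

e_2 = (0.0000, 1.0000)

w_1 = (-1, 0); ‖w_1‖ = 1.0000, so e_1 = (-1.0000, 0.0000).
e_1·w_2 = (-1.0000)·4 + 0.0000·1 = -4.0000.
u_2 = w_2 + 4.0000·e_1 = (0.0000, 1.0000).
‖u_2‖ = 1.0000, so e_2 = (0.0000, 1.0000).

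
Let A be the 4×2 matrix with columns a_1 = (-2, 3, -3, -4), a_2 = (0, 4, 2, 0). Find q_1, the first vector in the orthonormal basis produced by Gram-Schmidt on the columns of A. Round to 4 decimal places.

q_1 = a_1/‖a_1‖ = (-2, 3, -3, -4)/6.1644 = (-0.3244, 0.4867, -0.4867, -0.6489).

q_1 = (-0.3244, 0.4867, -0.4867, -0.6489)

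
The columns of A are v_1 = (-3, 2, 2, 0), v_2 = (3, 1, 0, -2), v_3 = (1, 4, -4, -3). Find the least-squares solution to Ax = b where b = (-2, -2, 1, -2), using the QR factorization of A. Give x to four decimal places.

x = (0.1911, -0.0365, -0.1655)

v_1 = (-3, 2, 2, 0); ‖v_1‖ = 4.1231, so e_1 = (-0.7276, 0.4851, 0.4851, 0.0000).
e_1·v_2 = (-0.7276)·3 + 0.4851·1 + 0.4851·0 + 0.0000·(-2) = -1.6977.
u_2 = v_2 + 1.6977·e_1 = (1.7647, 1.8235, 0.8235, -2.0000).
‖u_2‖ = 3.3343, so e_2 = (0.5293, 0.5469, 0.2470, -0.5998).
e_1·v_3 = (-0.7276)·1 + 0.4851·4 + 0.4851·(-4) + 0.0000·(-3) = -0.7276; e_2·v_3 = 0.5293·1 + 0.5469·4 + 0.2470·(-4) + (-0.5998)·(-3) = 3.5284.
u_3 = v_3 + 0.7276·e_1 − 3.5284·e_2 = (-1.3968, 2.4233, -4.5185, -0.8836).
‖u_3‖ = 5.3871, so e_3 = (-0.2593, 0.4498, -0.8388, -0.1640).
Qᵀb = (0.9701, -0.7057, -0.8918).
Back-substitute: x_3 = -0.8918/5.3871 = -0.1655.
x_2 = (-0.7057 − 3.5284·(-0.1655))/3.3343 = -0.0365.
x_1 = (0.9701 + 1.6977·(-0.0365) + 0.7276·(-0.1655))/4.1231 = 0.1911.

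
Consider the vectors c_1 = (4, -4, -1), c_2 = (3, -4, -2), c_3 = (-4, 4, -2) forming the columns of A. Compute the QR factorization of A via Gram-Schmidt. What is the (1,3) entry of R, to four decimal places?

r_{13} = -5.2223

q_1 = c_1/‖c_1‖ = (4, -4, -1)/5.7446 = (0.6963, -0.6963, -0.1741).
r_{13} = q_1·c_3 = -5.2223.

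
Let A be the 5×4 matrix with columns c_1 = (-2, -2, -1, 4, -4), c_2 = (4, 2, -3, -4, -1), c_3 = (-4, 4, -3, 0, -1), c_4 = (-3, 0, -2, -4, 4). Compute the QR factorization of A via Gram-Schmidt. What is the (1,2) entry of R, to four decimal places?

r_{12} = -3.2796

e_1 = c_1/‖c_1‖ = (-2, -2, -1, 4, -4)/6.4031 = (-0.3123, -0.3123, -0.1562, 0.6247, -0.6247).
r_{12} = e_1·c_2 = -3.2796.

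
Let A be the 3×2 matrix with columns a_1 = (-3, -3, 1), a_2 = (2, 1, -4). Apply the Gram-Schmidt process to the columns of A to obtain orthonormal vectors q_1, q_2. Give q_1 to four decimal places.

q_1 = (-0.6882, -0.6882, 0.2294)

q_1 = a_1/‖a_1‖ = (-3, -3, 1)/4.3589 = (-0.6882, -0.6882, 0.2294).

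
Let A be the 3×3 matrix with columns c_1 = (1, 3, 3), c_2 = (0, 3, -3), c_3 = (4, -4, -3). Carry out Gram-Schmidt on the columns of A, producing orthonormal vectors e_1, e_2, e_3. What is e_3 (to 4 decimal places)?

c_1 = (1, 3, 3); ‖c_1‖ = 4.3589, so e_1 = (0.2294, 0.6882, 0.6882).
e_1·c_2 = 0.2294·0 + 0.6882·3 + 0.6882·(-3) = 0.0000.
u_2 = c_2 + 0.0000·e_1 = (0.0000, 3.0000, -3.0000).
‖u_2‖ = 4.2426, so e_2 = (0.0000, 0.7071, -0.7071).
e_1·c_3 = 0.2294·4 + 0.6882·(-4) + 0.6882·(-3) = -3.9001; e_2·c_3 = 0.0000·4 + 0.7071·(-4) + (-0.7071)·(-3) = -0.7071.
u_3 = c_3 + 3.9001·e_1 + 0.7071·e_2 = (4.8947, -0.8158, -0.8158).
‖u_3‖ = 5.0289, so e_3 = (0.9733, -0.1622, -0.1622).

e_3 = (0.9733, -0.1622, -0.1622)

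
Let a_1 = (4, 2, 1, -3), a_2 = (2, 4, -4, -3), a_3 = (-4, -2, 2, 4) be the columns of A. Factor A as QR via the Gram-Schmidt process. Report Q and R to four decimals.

a_1 = (4, 2, 1, -3); ‖a_1‖ = 5.4772, so q_1 = (0.7303, 0.3651, 0.1826, -0.5477).
q_1·a_2 = 0.7303·2 + 0.3651·4 + 0.1826·(-4) + (-0.5477)·(-3) = 3.8341.
u_2 = a_2 − 3.8341·q_1 = (-0.8000, 2.6000, -4.7000, -0.9000).
‖u_2‖ = 5.5045, so q_2 = (-0.1453, 0.4723, -0.8538, -0.1635).
q_1·a_3 = 0.7303·(-4) + 0.3651·(-2) + 0.1826·2 + (-0.5477)·4 = -5.4772; q_2·a_3 = (-0.1453)·(-4) + 0.4723·(-2) + (-0.8538)·2 + (-0.1635)·4 = -2.7250.
u_3 = a_3 + 5.4772·q_1 + 2.7250·q_2 = (-0.3960, 1.2871, 0.6733, 0.5545).
‖u_3‖ = 1.6044, so q_3 = (-0.2468, 0.8022, 0.4196, 0.3456).

Q = [[0.7303, -0.1453, -0.2468], [0.3651, 0.4723, 0.8022], [0.1826, -0.8538, 0.4196], [-0.5477, -0.1635, 0.3456]], R = [[5.4772, 3.8341, -5.4772], [0.0000, 5.5045, -2.7250], [0.0000, 0.0000, 1.6044]]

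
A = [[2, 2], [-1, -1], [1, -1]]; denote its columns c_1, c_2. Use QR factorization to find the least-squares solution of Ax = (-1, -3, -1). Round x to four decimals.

c_1 = (2, -1, 1); ‖c_1‖ = 2.4495, so e_1 = (0.8165, -0.4082, 0.4082).
e_1·c_2 = 0.8165·2 + (-0.4082)·(-1) + 0.4082·(-1) = 1.6330.
u_2 = c_2 − 1.6330·e_1 = (0.6667, -0.3333, -1.6667).
‖u_2‖ = 1.8257, so e_2 = (0.3651, -0.1826, -0.9129).
Qᵀb = (0.0000, 1.0954).
Back-substitute: x_2 = 1.0954/1.8257 = 0.6000.
x_1 = (0.0000 − 1.6330·0.6000)/2.4495 = -0.4000.

x = (-0.4000, 0.6000)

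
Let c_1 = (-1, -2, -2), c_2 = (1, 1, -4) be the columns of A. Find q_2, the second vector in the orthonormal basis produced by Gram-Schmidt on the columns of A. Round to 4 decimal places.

c_1 = (-1, -2, -2); ‖c_1‖ = 3.0000, so q_1 = (-0.3333, -0.6667, -0.6667).
q_1·c_2 = (-0.3333)·1 + (-0.6667)·1 + (-0.6667)·(-4) = 1.6667.
u_2 = c_2 − 1.6667·q_1 = (1.5556, 2.1111, -2.8889).
‖u_2‖ = 3.9016, so q_2 = (0.3987, 0.5411, -0.7404).

q_2 = (0.3987, 0.5411, -0.7404)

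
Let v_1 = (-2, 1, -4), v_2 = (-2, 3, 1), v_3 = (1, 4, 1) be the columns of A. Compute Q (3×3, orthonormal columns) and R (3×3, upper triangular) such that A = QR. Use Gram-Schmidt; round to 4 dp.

v_1 = (-2, 1, -4); ‖v_1‖ = 4.5826, so q_1 = (-0.4364, 0.2182, -0.8729).
q_1·v_2 = (-0.4364)·(-2) + 0.2182·3 + (-0.8729)·1 = 0.6547.
u_2 = v_2 − 0.6547·q_1 = (-1.7143, 2.8571, 1.5714).
‖u_2‖ = 3.6839, so q_2 = (-0.4653, 0.7756, 0.4266).
q_1·v_3 = (-0.4364)·1 + 0.2182·4 + (-0.8729)·1 = -0.4364; q_2·v_3 = (-0.4653)·1 + 0.7756·4 + 0.4266·1 = 3.0635.
u_3 = v_3 + 0.4364·q_1 − 3.0635·q_2 = (2.2351, 1.7193, -0.6877).
‖u_3‖ = 2.9025, so q_3 = (0.7701, 0.5923, -0.2369).

Q = [[-0.4364, -0.4653, 0.7701], [0.2182, 0.7756, 0.5923], [-0.8729, 0.4266, -0.2369]], R = [[4.5826, 0.6547, -0.4364], [0.0000, 3.6839, 3.0635], [0.0000, 0.0000, 2.9025]]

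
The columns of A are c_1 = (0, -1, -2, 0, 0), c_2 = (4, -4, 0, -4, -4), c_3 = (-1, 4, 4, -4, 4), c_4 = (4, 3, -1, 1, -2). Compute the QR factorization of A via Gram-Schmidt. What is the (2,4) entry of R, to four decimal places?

c_1 = (0, -1, -2, 0, 0); ‖c_1‖ = 2.2361, so q_1 = (0.0000, -0.4472, -0.8944, 0.0000, 0.0000).
q_1·c_2 = 0.0000·4 + (-0.4472)·(-4) + (-0.8944)·0 + 0.0000·(-4) + 0.0000·(-4) = 1.7889.
u_2 = c_2 − 1.7889·q_1 = (4.0000, -3.2000, 1.6000, -4.0000, -4.0000).
‖u_2‖ = 7.7974, so q_2 = (0.5130, -0.4104, 0.2052, -0.5130, -0.5130).
r_{24} = q_2·c_4 = 1.1286.

r_{24} = 1.1286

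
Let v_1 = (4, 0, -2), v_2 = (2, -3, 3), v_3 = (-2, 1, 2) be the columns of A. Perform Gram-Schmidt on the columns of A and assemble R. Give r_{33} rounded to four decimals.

r_{33} = 1.3410

q_1 = v_1/‖v_1‖ = (4, 0, -2)/4.4721 = (0.8944, 0.0000, -0.4472).
r_{12} = q_1·v_2 = 0.4472.
u_2 = v_2 − 0.4472·q_1 = (1.6000, -3.0000, 3.2000).
‖u_2‖ = 4.6690, so q_2 = (0.3427, -0.6425, 0.6854).
r_{13} = q_1·v_3 = -2.6833; r_{23} = q_2·v_3 = 0.0428.
u_3 = v_3 + 2.6833·q_1 − 0.0428·q_2 = (0.3853, 1.0275, 0.7706).
r_{33} = ‖u_3‖ = 1.3410.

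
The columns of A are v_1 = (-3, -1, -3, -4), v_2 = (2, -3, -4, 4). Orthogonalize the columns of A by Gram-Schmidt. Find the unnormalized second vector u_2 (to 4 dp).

q_1 = v_1/‖v_1‖ = (-3, -1, -3, -4)/5.9161 = (-0.5071, -0.1690, -0.5071, -0.6761).
r_{12} = q_1·v_2 = -1.1832.
u_2 = v_2 + 1.1832·q_1 = (1.4000, -3.2000, -4.6000, 3.2000).

u_2 = (1.4000, -3.2000, -4.6000, 3.2000)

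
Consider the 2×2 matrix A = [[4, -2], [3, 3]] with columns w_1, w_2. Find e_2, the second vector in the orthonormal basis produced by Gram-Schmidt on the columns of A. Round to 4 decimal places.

e_2 = (-0.6000, 0.8000)

w_1 = (4, 3); ‖w_1‖ = 5.0000, so e_1 = (0.8000, 0.6000).
e_1·w_2 = 0.8000·(-2) + 0.6000·3 = 0.2000.
u_2 = w_2 − 0.2000·e_1 = (-2.1600, 2.8800).
‖u_2‖ = 3.6000, so e_2 = (-0.6000, 0.8000).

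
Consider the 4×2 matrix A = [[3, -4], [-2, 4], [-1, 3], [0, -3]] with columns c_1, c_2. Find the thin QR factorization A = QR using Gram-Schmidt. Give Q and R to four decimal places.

Q = [[0.8018, 0.2657], [-0.5345, 0.2044], [-0.2673, 0.3883], [0.0000, -0.8584]], R = [[3.7417, -6.1470], [0.0000, 3.4949]]

c_1 = (3, -2, -1, 0); ‖c_1‖ = 3.7417, so e_1 = (0.8018, -0.5345, -0.2673, 0.0000).
e_1·c_2 = 0.8018·(-4) + (-0.5345)·4 + (-0.2673)·3 + 0.0000·(-3) = -6.1470.
u_2 = c_2 + 6.1470·e_1 = (0.9286, 0.7143, 1.3571, -3.0000).
‖u_2‖ = 3.4949, so e_2 = (0.2657, 0.2044, 0.3883, -0.8584).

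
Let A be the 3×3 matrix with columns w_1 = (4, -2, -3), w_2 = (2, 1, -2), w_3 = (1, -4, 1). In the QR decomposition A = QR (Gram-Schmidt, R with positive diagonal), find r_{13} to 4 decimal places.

r_{13} = 1.6713

e_1 = w_1/‖w_1‖ = (4, -2, -3)/5.3852 = (0.7428, -0.3714, -0.5571).
r_{13} = e_1·w_3 = 1.6713.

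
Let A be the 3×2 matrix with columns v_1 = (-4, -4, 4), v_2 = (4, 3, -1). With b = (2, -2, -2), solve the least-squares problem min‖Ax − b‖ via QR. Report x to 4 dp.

v_1 = (-4, -4, 4); ‖v_1‖ = 6.9282, so q_1 = (-0.5774, -0.5774, 0.5774).
q_1·v_2 = (-0.5774)·4 + (-0.5774)·3 + 0.5774·(-1) = -4.6188.
u_2 = v_2 + 4.6188·q_1 = (1.3333, 0.3333, 1.6667).
‖u_2‖ = 2.1602, so q_2 = (0.6172, 0.1543, 0.7715).
Qᵀb = (-1.1547, -0.6172).
Back-substitute: x_2 = -0.6172/2.1602 = -0.2857.
x_1 = (-1.1547 + 4.6188·(-0.2857))/6.9282 = -0.3571.

x = (-0.3571, -0.2857)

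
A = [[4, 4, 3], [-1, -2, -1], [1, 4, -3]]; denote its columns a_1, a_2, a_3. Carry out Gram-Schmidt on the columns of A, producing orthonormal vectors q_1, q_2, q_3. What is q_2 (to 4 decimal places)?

a_1 = (4, -1, 1); ‖a_1‖ = 4.2426, so q_1 = (0.9428, -0.2357, 0.2357).
q_1·a_2 = 0.9428·4 + (-0.2357)·(-2) + 0.2357·4 = 5.1854.
u_2 = a_2 − 5.1854·q_1 = (-0.8889, -0.7778, 2.7778).
‖u_2‖ = 3.0185, so q_2 = (-0.2945, -0.2577, 0.9203).

q_2 = (-0.2945, -0.2577, 0.9203)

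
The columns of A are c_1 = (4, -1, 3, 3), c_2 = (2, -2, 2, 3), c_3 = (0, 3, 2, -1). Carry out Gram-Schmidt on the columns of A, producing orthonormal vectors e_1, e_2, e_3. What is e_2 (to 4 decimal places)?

e_2 = (-0.4835, -0.7252, -0.0806, 0.4835)

c_1 = (4, -1, 3, 3); ‖c_1‖ = 5.9161, so e_1 = (0.6761, -0.1690, 0.5071, 0.5071).
e_1·c_2 = 0.6761·2 + (-0.1690)·(-2) + 0.5071·2 + 0.5071·3 = 4.2258.
u_2 = c_2 − 4.2258·e_1 = (-0.8571, -1.2857, -0.1429, 0.8571).
‖u_2‖ = 1.7728, so e_2 = (-0.4835, -0.7252, -0.0806, 0.4835).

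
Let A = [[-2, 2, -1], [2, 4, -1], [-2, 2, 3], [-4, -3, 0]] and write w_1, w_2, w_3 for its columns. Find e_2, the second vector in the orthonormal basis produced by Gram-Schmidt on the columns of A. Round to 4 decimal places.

e_1 = w_1/‖w_1‖ = (-2, 2, -2, -4)/5.2915 = (-0.3780, 0.3780, -0.3780, -0.7559).
r_{12} = e_1·w_2 = 2.2678.
u_2 = w_2 − 2.2678·e_1 = (2.8571, 3.1429, 2.8571, -1.2857).
‖u_2‖ = 5.2780, so e_2 = (0.5413, 0.5955, 0.5413, -0.2436).

e_2 = (0.5413, 0.5955, 0.5413, -0.2436)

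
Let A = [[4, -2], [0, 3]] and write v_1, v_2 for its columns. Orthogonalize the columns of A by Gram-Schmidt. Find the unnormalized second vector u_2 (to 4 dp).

v_1 = (4, 0); ‖v_1‖ = 4.0000, so q_1 = (1.0000, 0.0000).
q_1·v_2 = 1.0000·(-2) + 0.0000·3 = -2.0000.
u_2 = v_2 + 2.0000·q_1 = (0.0000, 3.0000).

u_2 = (0.0000, 3.0000)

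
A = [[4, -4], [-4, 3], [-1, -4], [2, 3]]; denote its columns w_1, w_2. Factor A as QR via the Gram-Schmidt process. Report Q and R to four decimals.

Q = [[0.6576, -0.3198], [-0.6576, 0.1641], [-0.1644, -0.6986], [0.3288, 0.6186]], R = [[6.0828, -2.9592], [0.0000, 6.4221]]

e_1 = w_1/‖w_1‖ = (4, -4, -1, 2)/6.0828 = (0.6576, -0.6576, -0.1644, 0.3288).
r_{12} = e_1·w_2 = -2.9592.
u_2 = w_2 + 2.9592·e_1 = (-2.0541, 1.0541, -4.4865, 3.9730).
‖u_2‖ = 6.4221, so e_2 = (-0.3198, 0.1641, -0.6986, 0.6186).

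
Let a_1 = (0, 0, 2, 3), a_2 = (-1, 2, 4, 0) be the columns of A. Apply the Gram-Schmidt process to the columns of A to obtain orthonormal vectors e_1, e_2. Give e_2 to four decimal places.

e_2 = (-0.2494, 0.4988, 0.6906, -0.4604)

a_1 = (0, 0, 2, 3); ‖a_1‖ = 3.6056, so e_1 = (0.0000, 0.0000, 0.5547, 0.8321).
e_1·a_2 = 0.0000·(-1) + 0.0000·2 + 0.5547·4 + 0.8321·0 = 2.2188.
u_2 = a_2 − 2.2188·e_1 = (-1.0000, 2.0000, 2.7692, -1.8462).
‖u_2‖ = 4.0096, so e_2 = (-0.2494, 0.4988, 0.6906, -0.4604).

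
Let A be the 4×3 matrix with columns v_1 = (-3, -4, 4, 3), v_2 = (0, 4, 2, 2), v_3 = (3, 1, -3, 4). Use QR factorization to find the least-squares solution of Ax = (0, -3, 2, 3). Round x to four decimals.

v_1 = (-3, -4, 4, 3); ‖v_1‖ = 7.0711, so e_1 = (-0.4243, -0.5657, 0.5657, 0.4243).
e_1·v_2 = (-0.4243)·0 + (-0.5657)·4 + 0.5657·2 + 0.4243·2 = -0.2828.
u_2 = v_2 + 0.2828·e_1 = (-0.1200, 3.8400, 2.1600, 2.1200).
‖u_2‖ = 4.8908, so e_2 = (-0.0245, 0.7851, 0.4416, 0.4335).
e_1·v_3 = (-0.4243)·3 + (-0.5657)·1 + 0.5657·(-3) + 0.4243·4 = -1.8385; e_2·v_3 = (-0.0245)·3 + 0.7851·1 + 0.4416·(-3) + 0.4335·4 = 1.1205.
u_3 = v_3 + 1.8385·e_1 − 1.1205·e_2 = (2.2475, -0.9197, -2.4548, 4.2943).
‖u_3‖ = 5.5104, so e_3 = (0.4079, -0.1669, -0.4455, 0.7793).
Qᵀb = (4.1012, -0.1718, 1.9477).
Back-substitute: x_3 = 1.9477/5.5104 = 0.3535.
x_2 = (-0.1718 − 1.1205·0.3535)/4.8908 = -0.1161.
x_1 = (4.1012 + 0.2828·(-0.1161) + 1.8385·0.3535)/7.0711 = 0.6673.

x = (0.6673, -0.1161, 0.3535)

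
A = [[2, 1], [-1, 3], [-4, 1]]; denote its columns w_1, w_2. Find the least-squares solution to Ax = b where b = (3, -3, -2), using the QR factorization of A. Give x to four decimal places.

x = (0.7136, -0.4029)

w_1 = (2, -1, -4); ‖w_1‖ = 4.5826, so e_1 = (0.4364, -0.2182, -0.8729).
e_1·w_2 = 0.4364·1 + (-0.2182)·3 + (-0.8729)·1 = -1.0911.
u_2 = w_2 + 1.0911·e_1 = (1.4762, 2.7619, 0.0476).
‖u_2‖ = 3.1320, so e_2 = (0.4713, 0.8818, 0.0152).
Qᵀb = (3.7097, -1.2619).
Back-substitute: x_2 = -1.2619/3.1320 = -0.4029.
x_1 = (3.7097 + 1.0911·(-0.4029))/4.5826 = 0.7136.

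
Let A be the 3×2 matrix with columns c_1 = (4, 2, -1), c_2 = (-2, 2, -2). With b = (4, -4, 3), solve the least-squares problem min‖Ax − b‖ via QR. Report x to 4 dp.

c_1 = (4, 2, -1); ‖c_1‖ = 4.5826, so q_1 = (0.8729, 0.4364, -0.2182).
q_1·c_2 = 0.8729·(-2) + 0.4364·2 + (-0.2182)·(-2) = -0.4364.
u_2 = c_2 + 0.4364·q_1 = (-1.6190, 2.1905, -2.0952).
‖u_2‖ = 3.4365, so q_2 = (-0.4711, 0.6374, -0.6097).
Qᵀb = (1.0911, -6.2633).
Back-substitute: x_2 = -6.2633/3.4365 = -1.8226.
x_1 = (1.0911 + 0.4364·(-1.8226))/4.5826 = 0.0645.

x = (0.0645, -1.8226)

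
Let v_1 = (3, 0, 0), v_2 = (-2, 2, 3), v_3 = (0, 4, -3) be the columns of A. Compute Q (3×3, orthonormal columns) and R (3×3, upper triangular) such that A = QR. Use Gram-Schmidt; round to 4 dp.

Q = [[1.0000, 0.0000, 0.0000], [0.0000, 0.5547, 0.8321], [0.0000, 0.8321, -0.5547]], R = [[3.0000, -2.0000, 0.0000], [0.0000, 3.6056, -0.2774], [0.0000, 0.0000, 4.9923]]

v_1 = (3, 0, 0); ‖v_1‖ = 3.0000, so q_1 = (1.0000, 0.0000, 0.0000).
q_1·v_2 = 1.0000·(-2) + 0.0000·2 + 0.0000·3 = -2.0000.
u_2 = v_2 + 2.0000·q_1 = (0.0000, 2.0000, 3.0000).
‖u_2‖ = 3.6056, so q_2 = (0.0000, 0.5547, 0.8321).
q_1·v_3 = 1.0000·0 + 0.0000·4 + 0.0000·(-3) = 0.0000; q_2·v_3 = 0.0000·0 + 0.5547·4 + 0.8321·(-3) = -0.2774.
u_3 = v_3 + 0.0000·q_1 + 0.2774·q_2 = (0.0000, 4.1538, -2.7692).
‖u_3‖ = 4.9923, so q_3 = (0.0000, 0.8321, -0.5547).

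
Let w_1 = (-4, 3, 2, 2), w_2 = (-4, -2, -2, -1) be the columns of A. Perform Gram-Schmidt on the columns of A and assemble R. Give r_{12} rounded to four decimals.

w_1 = (-4, 3, 2, 2); ‖w_1‖ = 5.7446, so q_1 = (-0.6963, 0.5222, 0.3482, 0.3482).
r_{12} = q_1·w_2 = 0.6963.

r_{12} = 0.6963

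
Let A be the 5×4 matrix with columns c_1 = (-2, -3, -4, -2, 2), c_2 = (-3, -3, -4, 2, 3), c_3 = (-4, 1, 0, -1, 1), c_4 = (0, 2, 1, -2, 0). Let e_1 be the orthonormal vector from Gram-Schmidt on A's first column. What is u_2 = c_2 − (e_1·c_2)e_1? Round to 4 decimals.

u_2 = (-1.2162, -0.3243, -0.4324, 3.7838, 1.2162)

c_1 = (-2, -3, -4, -2, 2); ‖c_1‖ = 6.0828, so e_1 = (-0.3288, -0.4932, -0.6576, -0.3288, 0.3288).
e_1·c_2 = (-0.3288)·(-3) + (-0.4932)·(-3) + (-0.6576)·(-4) + (-0.3288)·2 + 0.3288·3 = 5.4252.
u_2 = c_2 − 5.4252·e_1 = (-1.2162, -0.3243, -0.4324, 3.7838, 1.2162).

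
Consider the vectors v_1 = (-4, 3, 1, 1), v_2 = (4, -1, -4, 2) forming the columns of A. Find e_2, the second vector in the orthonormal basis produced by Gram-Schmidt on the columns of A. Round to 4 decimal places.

e_2 = (0.1955, 0.2933, -0.7088, 0.6110)

v_1 = (-4, 3, 1, 1); ‖v_1‖ = 5.1962, so e_1 = (-0.7698, 0.5774, 0.1925, 0.1925).
e_1·v_2 = (-0.7698)·4 + 0.5774·(-1) + 0.1925·(-4) + 0.1925·2 = -4.0415.
u_2 = v_2 + 4.0415·e_1 = (0.8889, 1.3333, -3.2222, 2.7778).
‖u_2‖ = 4.5461, so e_2 = (0.1955, 0.2933, -0.7088, 0.6110).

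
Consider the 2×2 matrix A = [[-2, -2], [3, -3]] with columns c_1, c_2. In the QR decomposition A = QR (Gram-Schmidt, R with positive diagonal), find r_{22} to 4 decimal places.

r_{22} = 3.3282

c_1 = (-2, 3); ‖c_1‖ = 3.6056, so e_1 = (-0.5547, 0.8321).
e_1·c_2 = (-0.5547)·(-2) + 0.8321·(-3) = -1.3868.
u_2 = c_2 + 1.3868·e_1 = (-2.7692, -1.8462).
r_{22} = ‖u_2‖ = 3.3282.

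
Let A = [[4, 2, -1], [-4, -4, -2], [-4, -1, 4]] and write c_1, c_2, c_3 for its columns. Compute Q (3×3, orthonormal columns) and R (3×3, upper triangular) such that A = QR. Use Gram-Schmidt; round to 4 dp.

e_1 = c_1/‖c_1‖ = (4, -4, -4)/6.9282 = (0.5774, -0.5774, -0.5774).
r_{12} = e_1·c_2 = 4.0415.
u_2 = c_2 − 4.0415·e_1 = (-0.3333, -1.6667, 1.3333).
‖u_2‖ = 2.1602, so e_2 = (-0.1543, -0.7715, 0.6172).
r_{13} = e_1·c_3 = -1.7321; r_{23} = e_2·c_3 = 4.1662.
u_3 = c_3 + 1.7321·e_1 − 4.1662·e_2 = (0.6429, 0.2143, 0.4286).
‖u_3‖ = 0.8018, so e_3 = (0.8018, 0.2673, 0.5345).

Q = [[0.5774, -0.1543, 0.8018], [-0.5774, -0.7715, 0.2673], [-0.5774, 0.6172, 0.5345]], R = [[6.9282, 4.0415, -1.7321], [0.0000, 2.1602, 4.1662], [0.0000, 0.0000, 0.8018]]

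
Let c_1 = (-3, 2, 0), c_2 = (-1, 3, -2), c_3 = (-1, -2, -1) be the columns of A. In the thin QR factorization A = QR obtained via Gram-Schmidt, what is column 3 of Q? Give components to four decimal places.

c_1 = (-3, 2, 0); ‖c_1‖ = 3.6056, so q_1 = (-0.8321, 0.5547, 0.0000).
q_1·c_2 = (-0.8321)·(-1) + 0.5547·3 + 0.0000·(-2) = 2.4962.
u_2 = c_2 − 2.4962·q_1 = (1.0769, 1.6154, -2.0000).
‖u_2‖ = 2.7873, so q_2 = (0.3864, 0.5795, -0.7175).
q_1·c_3 = (-0.8321)·(-1) + 0.5547·(-2) + 0.0000·(-1) = -0.2774; q_2·c_3 = 0.3864·(-1) + 0.5795·(-2) + (-0.7175)·(-1) = -0.8279.
u_3 = c_3 + 0.2774·q_1 + 0.8279·q_2 = (-0.9109, -1.3663, -1.5941).
‖u_3‖ = 2.2886, so q_3 = (-0.3980, -0.5970, -0.6965).

q_3 = (-0.3980, -0.5970, -0.6965)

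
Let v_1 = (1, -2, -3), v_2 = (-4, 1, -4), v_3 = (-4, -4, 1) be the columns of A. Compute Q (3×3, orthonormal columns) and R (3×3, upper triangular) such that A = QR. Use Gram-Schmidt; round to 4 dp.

Q = [[0.2673, -0.8028, -0.5330], [-0.5345, 0.3367, -0.7752], [-0.8018, -0.4921, 0.3392]], R = [[3.7417, 1.6036, 0.2673], [0.0000, 5.5162, 1.3726], [0.0000, 0.0000, 5.5718]]

v_1 = (1, -2, -3); ‖v_1‖ = 3.7417, so e_1 = (0.2673, -0.5345, -0.8018).
e_1·v_2 = 0.2673·(-4) + (-0.5345)·1 + (-0.8018)·(-4) = 1.6036.
u_2 = v_2 − 1.6036·e_1 = (-4.4286, 1.8571, -2.7143).
‖u_2‖ = 5.5162, so e_2 = (-0.8028, 0.3367, -0.4921).
e_1·v_3 = 0.2673·(-4) + (-0.5345)·(-4) + (-0.8018)·1 = 0.2673; e_2·v_3 = (-0.8028)·(-4) + 0.3367·(-4) + (-0.4921)·1 = 1.3726.
u_3 = v_3 − 0.2673·e_1 − 1.3726·e_2 = (-2.9695, -4.3192, 1.8897).
‖u_3‖ = 5.5718, so e_3 = (-0.5330, -0.7752, 0.3392).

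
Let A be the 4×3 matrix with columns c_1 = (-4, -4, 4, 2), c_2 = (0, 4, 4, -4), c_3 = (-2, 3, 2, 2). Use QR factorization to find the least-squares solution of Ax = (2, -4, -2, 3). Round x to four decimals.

x = (0.0616, -0.6617, -0.3120)

c_1 = (-4, -4, 4, 2); ‖c_1‖ = 7.2111, so e_1 = (-0.5547, -0.5547, 0.5547, 0.2774).
e_1·c_2 = (-0.5547)·0 + (-0.5547)·4 + 0.5547·4 + 0.2774·(-4) = -1.1094.
u_2 = c_2 + 1.1094·e_1 = (-0.6154, 3.3846, 4.6154, -3.6923).
‖u_2‖ = 6.8388, so e_2 = (-0.0900, 0.4949, 0.6749, -0.5399).
e_1·c_3 = (-0.5547)·(-2) + (-0.5547)·3 + 0.5547·2 + 0.2774·2 = 1.1094; e_2·c_3 = (-0.0900)·(-2) + 0.4949·3 + 0.6749·2 + (-0.5399)·2 = 1.9347.
u_3 = c_3 − 1.1094·e_1 − 1.9347·e_2 = (-1.2105, 2.6579, 0.0789, 2.7368).
‖u_3‖ = 4.0033, so e_3 = (-0.3024, 0.6639, 0.0197, 0.6836).
Qᵀb = (0.8321, -5.1291, -1.2490).
Back-substitute: x_3 = -1.2490/4.0033 = -0.3120.
x_2 = (-5.1291 − 1.9347·(-0.3120))/6.8388 = -0.6617.
x_1 = (0.8321 + 1.1094·(-0.6617) − 1.1094·(-0.3120))/7.2111 = 0.0616.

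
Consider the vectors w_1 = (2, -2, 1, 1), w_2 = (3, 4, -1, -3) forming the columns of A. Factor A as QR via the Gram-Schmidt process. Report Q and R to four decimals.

Q = [[0.6325, 0.7495], [-0.6325, 0.4997], [0.3162, -0.0714], [0.3162, -0.4283]], R = [[3.1623, -1.8974], [0.0000, 5.6036]]

e_1 = w_1/‖w_1‖ = (2, -2, 1, 1)/3.1623 = (0.6325, -0.6325, 0.3162, 0.3162).
r_{12} = e_1·w_2 = -1.8974.
u_2 = w_2 + 1.8974·e_1 = (4.2000, 2.8000, -0.4000, -2.4000).
‖u_2‖ = 5.6036, so e_2 = (0.7495, 0.4997, -0.0714, -0.4283).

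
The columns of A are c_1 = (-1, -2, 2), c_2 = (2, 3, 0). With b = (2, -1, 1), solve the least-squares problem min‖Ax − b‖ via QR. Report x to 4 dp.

x = (0.6415, 0.4717)

c_1 = (-1, -2, 2); ‖c_1‖ = 3.0000, so q_1 = (-0.3333, -0.6667, 0.6667).
q_1·c_2 = (-0.3333)·2 + (-0.6667)·3 + 0.6667·0 = -2.6667.
u_2 = c_2 + 2.6667·q_1 = (1.1111, 1.2222, 1.7778).
‖u_2‖ = 2.4267, so q_2 = (0.4579, 0.5037, 0.7326).
Qᵀb = (0.6667, 1.1447).
Back-substitute: x_2 = 1.1447/2.4267 = 0.4717.
x_1 = (0.6667 + 2.6667·0.4717)/3.0000 = 0.6415.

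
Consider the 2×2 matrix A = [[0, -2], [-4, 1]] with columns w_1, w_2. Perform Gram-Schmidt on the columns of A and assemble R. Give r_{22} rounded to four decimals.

q_1 = w_1/‖w_1‖ = (0, -4)/4.0000 = (0.0000, -1.0000).
r_{12} = q_1·w_2 = -1.0000.
u_2 = w_2 + 1.0000·q_1 = (-2.0000, 0.0000).
r_{22} = ‖u_2‖ = 2.0000.

r_{22} = 2.0000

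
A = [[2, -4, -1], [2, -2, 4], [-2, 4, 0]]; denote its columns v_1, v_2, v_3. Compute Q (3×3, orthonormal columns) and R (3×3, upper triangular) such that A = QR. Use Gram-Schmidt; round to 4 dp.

Q = [[0.5774, -0.4082, -0.7071], [0.5774, 0.8165, 0.0000], [-0.5774, 0.4082, -0.7071]], R = [[3.4641, -5.7735, 1.7321], [0.0000, 1.6330, 3.6742], [0.0000, 0.0000, 0.7071]]

v_1 = (2, 2, -2); ‖v_1‖ = 3.4641, so q_1 = (0.5774, 0.5774, -0.5774).
q_1·v_2 = 0.5774·(-4) + 0.5774·(-2) + (-0.5774)·4 = -5.7735.
u_2 = v_2 + 5.7735·q_1 = (-0.6667, 1.3333, 0.6667).
‖u_2‖ = 1.6330, so q_2 = (-0.4082, 0.8165, 0.4082).
q_1·v_3 = 0.5774·(-1) + 0.5774·4 + (-0.5774)·0 = 1.7321; q_2·v_3 = (-0.4082)·(-1) + 0.8165·4 + 0.4082·0 = 3.6742.
u_3 = v_3 − 1.7321·q_1 − 3.6742·q_2 = (-0.5000, 0.0000, -0.5000).
‖u_3‖ = 0.7071, so q_3 = (-0.7071, 0.0000, -0.7071).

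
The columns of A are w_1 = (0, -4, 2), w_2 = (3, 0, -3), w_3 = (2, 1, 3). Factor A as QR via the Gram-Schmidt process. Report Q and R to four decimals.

w_1 = (0, -4, 2); ‖w_1‖ = 4.4721, so e_1 = (0.0000, -0.8944, 0.4472).
e_1·w_2 = 0.0000·3 + (-0.8944)·0 + 0.4472·(-3) = -1.3416.
u_2 = w_2 + 1.3416·e_1 = (3.0000, -1.2000, -2.4000).
‖u_2‖ = 4.0249, so e_2 = (0.7454, -0.2981, -0.5963).
e_1·w_3 = 0.0000·2 + (-0.8944)·1 + 0.4472·3 = 0.4472; e_2·w_3 = 0.7454·2 + (-0.2981)·1 + (-0.5963)·3 = -0.5963.
u_3 = w_3 − 0.4472·e_1 + 0.5963·e_2 = (2.4444, 1.2222, 2.4444).
‖u_3‖ = 3.6667, so e_3 = (0.6667, 0.3333, 0.6667).

Q = [[0.0000, 0.7454, 0.6667], [-0.8944, -0.2981, 0.3333], [0.4472, -0.5963, 0.6667]], R = [[4.4721, -1.3416, 0.4472], [0.0000, 4.0249, -0.5963], [0.0000, 0.0000, 3.6667]]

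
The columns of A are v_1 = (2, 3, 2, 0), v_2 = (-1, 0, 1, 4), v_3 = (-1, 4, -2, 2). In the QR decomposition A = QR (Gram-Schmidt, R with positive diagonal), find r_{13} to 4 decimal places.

r_{13} = 1.4552

q_1 = v_1/‖v_1‖ = (2, 3, 2, 0)/4.1231 = (0.4851, 0.7276, 0.4851, 0.0000).
r_{13} = q_1·v_3 = 1.4552.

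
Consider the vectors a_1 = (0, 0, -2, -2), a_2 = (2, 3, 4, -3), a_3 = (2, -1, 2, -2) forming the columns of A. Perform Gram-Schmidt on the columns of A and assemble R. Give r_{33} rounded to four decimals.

r_{33} = 2.6458

a_1 = (0, 0, -2, -2); ‖a_1‖ = 2.8284, so q_1 = (0.0000, 0.0000, -0.7071, -0.7071).
q_1·a_2 = 0.0000·2 + 0.0000·3 + (-0.7071)·4 + (-0.7071)·(-3) = -0.7071.
u_2 = a_2 + 0.7071·q_1 = (2.0000, 3.0000, 3.5000, -3.5000).
‖u_2‖ = 6.1237, so q_2 = (0.3266, 0.4899, 0.5715, -0.5715).
q_1·a_3 = 0.0000·2 + 0.0000·(-1) + (-0.7071)·2 + (-0.7071)·(-2) = 0.0000; q_2·a_3 = 0.3266·2 + 0.4899·(-1) + 0.5715·2 + (-0.5715)·(-2) = 2.4495.
u_3 = a_3 + 0.0000·q_1 − 2.4495·q_2 = (1.2000, -2.2000, 0.6000, -0.6000).
r_{33} = ‖u_3‖ = 2.6458.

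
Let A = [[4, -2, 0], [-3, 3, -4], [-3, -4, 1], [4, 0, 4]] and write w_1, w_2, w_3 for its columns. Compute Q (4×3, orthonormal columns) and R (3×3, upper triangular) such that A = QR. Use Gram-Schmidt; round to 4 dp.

Q = [[0.5657, -0.2997, -0.7343], [-0.4243, 0.5058, -0.3251], [-0.4243, -0.8055, 0.1233], [0.5657, 0.0749, 0.5830]], R = [[7.0711, -0.7071, 3.5355], [0.0000, 5.3385, -2.5288], [0.0000, 0.0000, 3.7557]]

e_1 = w_1/‖w_1‖ = (4, -3, -3, 4)/7.0711 = (0.5657, -0.4243, -0.4243, 0.5657).
r_{12} = e_1·w_2 = -0.7071.
u_2 = w_2 + 0.7071·e_1 = (-1.6000, 2.7000, -4.3000, 0.4000).
‖u_2‖ = 5.3385, so e_2 = (-0.2997, 0.5058, -0.8055, 0.0749).
r_{13} = e_1·w_3 = 3.5355; r_{23} = e_2·w_3 = -2.5288.
u_3 = w_3 − 3.5355·e_1 + 2.5288·e_2 = (-2.7579, -1.2211, 0.4632, 2.1895).
‖u_3‖ = 3.7557, so e_3 = (-0.7343, -0.3251, 0.1233, 0.5830).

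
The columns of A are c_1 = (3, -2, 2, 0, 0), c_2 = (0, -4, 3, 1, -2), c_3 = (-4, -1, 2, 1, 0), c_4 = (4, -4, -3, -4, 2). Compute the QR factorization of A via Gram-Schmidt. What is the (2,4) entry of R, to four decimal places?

c_1 = (3, -2, 2, 0, 0); ‖c_1‖ = 4.1231, so q_1 = (0.7276, -0.4851, 0.4851, 0.0000, 0.0000).
q_1·c_2 = 0.7276·0 + (-0.4851)·(-4) + 0.4851·3 + 0.0000·1 + 0.0000·(-2) = 3.3955.
u_2 = c_2 − 3.3955·q_1 = (-2.4706, -2.3529, 1.3529, 1.0000, -2.0000).
‖u_2‖ = 4.2977, so q_2 = (-0.5749, -0.5475, 0.3148, 0.2327, -0.4654).
r_{24} = q_2·c_4 = -2.9153.

r_{24} = -2.9153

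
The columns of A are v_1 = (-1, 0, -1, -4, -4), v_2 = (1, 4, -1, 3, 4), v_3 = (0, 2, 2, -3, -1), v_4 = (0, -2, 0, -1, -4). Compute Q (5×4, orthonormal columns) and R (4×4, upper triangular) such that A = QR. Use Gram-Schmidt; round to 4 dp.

e_1 = v_1/‖v_1‖ = (-1, 0, -1, -4, -4)/5.8310 = (-0.1715, 0.0000, -0.1715, -0.6860, -0.6860).
r_{12} = e_1·v_2 = -4.8020.
u_2 = v_2 + 4.8020·e_1 = (0.1765, 4.0000, -1.8235, -0.2941, 0.7059).
‖u_2‖ = 4.4656, so e_2 = (0.0395, 0.8957, -0.4084, -0.0659, 0.1581).
r_{13} = e_1·v_3 = 2.4010; r_{23} = e_2·v_3 = 1.0143.
u_3 = v_3 − 2.4010·e_1 − 1.0143·e_2 = (0.3717, 1.0914, 2.8260, -1.2861, 0.4867).
‖u_3‖ = 3.3476, so e_3 = (0.1110, 0.3260, 0.8442, -0.3842, 0.1454).
r_{14} = e_1·v_4 = 3.4300; r_{24} = e_2·v_4 = -2.3579; r_{34} = e_3·v_4 = -0.8495.
u_4 = v_4 − 3.4300·e_1 + 2.3579·e_2 + 0.8495·e_3 = (0.7757, 0.3890, 0.3425, 0.8713, -1.1508).
‖u_4‖ = 1.7187, so e_4 = (0.4513, 0.2264, 0.1993, 0.5069, -0.6696).

Q = [[-0.1715, 0.0395, 0.1110, 0.4513], [0.0000, 0.8957, 0.3260, 0.2264], [-0.1715, -0.4084, 0.8442, 0.1993], [-0.6860, -0.0659, -0.3842, 0.5069], [-0.6860, 0.1581, 0.1454, -0.6696]], R = [[5.8310, -4.8020, 2.4010, 3.4300], [0.0000, 4.4656, 1.0143, -2.3579], [0.0000, 0.0000, 3.3476, -0.8495], [0.0000, 0.0000, 0.0000, 1.7187]]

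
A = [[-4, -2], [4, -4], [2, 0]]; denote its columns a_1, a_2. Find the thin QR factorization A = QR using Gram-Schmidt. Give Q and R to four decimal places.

Q = [[-0.6667, -0.6768], [0.6667, -0.7288], [0.3333, 0.1041]], R = [[6.0000, -1.3333], [0.0000, 4.2687]]

a_1 = (-4, 4, 2); ‖a_1‖ = 6.0000, so q_1 = (-0.6667, 0.6667, 0.3333).
q_1·a_2 = (-0.6667)·(-2) + 0.6667·(-4) + 0.3333·0 = -1.3333.
u_2 = a_2 + 1.3333·q_1 = (-2.8889, -3.1111, 0.4444).
‖u_2‖ = 4.2687, so q_2 = (-0.6768, -0.7288, 0.1041).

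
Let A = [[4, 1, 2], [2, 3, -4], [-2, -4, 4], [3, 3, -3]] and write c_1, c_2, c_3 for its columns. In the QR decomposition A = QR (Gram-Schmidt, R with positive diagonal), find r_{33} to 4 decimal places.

r_{33} = 1.3357

q_1 = c_1/‖c_1‖ = (4, 2, -2, 3)/5.7446 = (0.6963, 0.3482, -0.3482, 0.5222).
r_{12} = q_1·c_2 = 4.7001.
u_2 = c_2 − 4.7001·q_1 = (-2.2727, 1.3636, -2.3636, 0.5455).
‖u_2‖ = 3.5929, so q_2 = (-0.6326, 0.3795, -0.6579, 0.1518).
r_{13} = q_1·c_3 = -2.9593; r_{23} = q_2·c_3 = -5.8701.
u_3 = c_3 + 2.9593·q_1 + 5.8701·q_2 = (0.3474, -0.7418, -0.8920, -0.5634).
r_{33} = ‖u_3‖ = 1.3357.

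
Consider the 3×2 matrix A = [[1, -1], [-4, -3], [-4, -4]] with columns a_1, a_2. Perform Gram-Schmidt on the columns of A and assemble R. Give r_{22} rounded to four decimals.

a_1 = (1, -4, -4); ‖a_1‖ = 5.7446, so e_1 = (0.1741, -0.6963, -0.6963).
e_1·a_2 = 0.1741·(-1) + (-0.6963)·(-3) + (-0.6963)·(-4) = 4.7001.
u_2 = a_2 − 4.7001·e_1 = (-1.8182, 0.2727, -0.7273).
r_{22} = ‖u_2‖ = 1.9771.

r_{22} = 1.9771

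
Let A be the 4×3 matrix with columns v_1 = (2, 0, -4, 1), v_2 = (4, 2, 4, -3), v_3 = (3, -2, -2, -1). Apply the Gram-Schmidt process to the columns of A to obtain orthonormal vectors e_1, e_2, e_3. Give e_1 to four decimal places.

e_1 = (0.4364, 0.0000, -0.8729, 0.2182)

e_1 = v_1/‖v_1‖ = (2, 0, -4, 1)/4.5826 = (0.4364, 0.0000, -0.8729, 0.2182).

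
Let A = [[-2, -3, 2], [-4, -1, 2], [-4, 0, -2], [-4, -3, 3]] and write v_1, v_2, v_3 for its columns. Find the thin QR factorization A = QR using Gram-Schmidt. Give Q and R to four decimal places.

v_1 = (-2, -4, -4, -4); ‖v_1‖ = 7.2111, so q_1 = (-0.2774, -0.5547, -0.5547, -0.5547).
q_1·v_2 = (-0.2774)·(-3) + (-0.5547)·(-1) + (-0.5547)·0 + (-0.5547)·(-3) = 3.0509.
u_2 = v_2 − 3.0509·q_1 = (-2.1538, 0.6923, 1.6923, -1.3077).
‖u_2‖ = 3.1132, so q_2 = (-0.6918, 0.2224, 0.5436, -0.4200).
q_1·v_3 = (-0.2774)·2 + (-0.5547)·2 + (-0.5547)·(-2) + (-0.5547)·3 = -2.2188; q_2·v_3 = (-0.6918)·2 + 0.2224·2 + 0.5436·(-2) + (-0.4200)·3 = -3.2862.
u_3 = v_3 + 2.2188·q_1 + 3.2862·q_2 = (-0.8889, 1.5000, -1.4444, 0.3889).
‖u_3‖ = 2.2973, so q_3 = (-0.3869, 0.6529, -0.6287, 0.1693).

Q = [[-0.2774, -0.6918, -0.3869], [-0.5547, 0.2224, 0.6529], [-0.5547, 0.5436, -0.6287], [-0.5547, -0.4200, 0.1693]], R = [[7.2111, 3.0509, -2.2188], [0.0000, 3.1132, -3.2862], [0.0000, 0.0000, 2.2973]]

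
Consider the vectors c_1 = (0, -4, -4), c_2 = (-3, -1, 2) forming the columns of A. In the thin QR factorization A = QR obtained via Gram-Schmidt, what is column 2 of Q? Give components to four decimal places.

q_1 = c_1/‖c_1‖ = (0, -4, -4)/5.6569 = (0.0000, -0.7071, -0.7071).
r_{12} = q_1·c_2 = -0.7071.
u_2 = c_2 + 0.7071·q_1 = (-3.0000, -1.5000, 1.5000).
‖u_2‖ = 3.6742, so q_2 = (-0.8165, -0.4082, 0.4082).

q_2 = (-0.8165, -0.4082, 0.4082)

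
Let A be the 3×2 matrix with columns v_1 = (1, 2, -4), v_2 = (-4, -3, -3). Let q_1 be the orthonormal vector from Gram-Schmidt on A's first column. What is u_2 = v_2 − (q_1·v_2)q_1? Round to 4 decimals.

v_1 = (1, 2, -4); ‖v_1‖ = 4.5826, so q_1 = (0.2182, 0.4364, -0.8729).
q_1·v_2 = 0.2182·(-4) + 0.4364·(-3) + (-0.8729)·(-3) = 0.4364.
u_2 = v_2 − 0.4364·q_1 = (-4.0952, -3.1905, -2.6190).

u_2 = (-4.0952, -3.1905, -2.6190)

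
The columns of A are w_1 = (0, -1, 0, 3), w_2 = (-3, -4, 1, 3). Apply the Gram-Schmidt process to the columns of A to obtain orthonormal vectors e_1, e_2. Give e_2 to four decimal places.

e_1 = w_1/‖w_1‖ = (0, -1, 0, 3)/3.1623 = (0.0000, -0.3162, 0.0000, 0.9487).
r_{12} = e_1·w_2 = 4.1110.
u_2 = w_2 − 4.1110·e_1 = (-3.0000, -2.7000, 1.0000, -0.9000).
‖u_2‖ = 4.2544, so e_2 = (-0.7052, -0.6346, 0.2351, -0.2115).

e_2 = (-0.7052, -0.6346, 0.2351, -0.2115)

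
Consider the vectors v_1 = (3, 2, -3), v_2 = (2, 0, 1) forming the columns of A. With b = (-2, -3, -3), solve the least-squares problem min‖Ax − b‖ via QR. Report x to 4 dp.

x = (0.0594, -1.4356)

v_1 = (3, 2, -3); ‖v_1‖ = 4.6904, so e_1 = (0.6396, 0.4264, -0.6396).
e_1·v_2 = 0.6396·2 + 0.4264·0 + (-0.6396)·1 = 0.6396.
u_2 = v_2 − 0.6396·e_1 = (1.5909, -0.2727, 1.4091).
‖u_2‖ = 2.1426, so e_2 = (0.7425, -0.1273, 0.6576).
Qᵀb = (-0.6396, -3.0761).
Back-substitute: x_2 = -3.0761/2.1426 = -1.4356.
x_1 = (-0.6396 − 0.6396·(-1.4356))/4.6904 = 0.0594.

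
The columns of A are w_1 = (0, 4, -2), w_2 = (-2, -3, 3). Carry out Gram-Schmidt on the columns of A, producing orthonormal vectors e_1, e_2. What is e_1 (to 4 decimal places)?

e_1 = (0.0000, 0.8944, -0.4472)

w_1 = (0, 4, -2); ‖w_1‖ = 4.4721, so e_1 = (0.0000, 0.8944, -0.4472).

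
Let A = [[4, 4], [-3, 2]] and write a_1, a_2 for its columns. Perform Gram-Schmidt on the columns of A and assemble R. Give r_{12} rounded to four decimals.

r_{12} = 2.0000

a_1 = (4, -3); ‖a_1‖ = 5.0000, so q_1 = (0.8000, -0.6000).
r_{12} = q_1·a_2 = 2.0000.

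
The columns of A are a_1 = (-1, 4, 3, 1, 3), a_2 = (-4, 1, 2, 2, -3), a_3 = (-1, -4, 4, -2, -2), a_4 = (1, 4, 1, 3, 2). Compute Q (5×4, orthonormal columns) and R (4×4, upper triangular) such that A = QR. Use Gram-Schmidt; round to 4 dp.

Q = [[-0.1667, -0.6661, 0.0191, 0.6403], [0.6667, 0.0389, -0.4970, -0.0666], [0.5000, 0.2480, 0.7627, 0.3100], [0.1667, 0.3160, -0.4111, 0.6614], [0.5000, -0.6272, 0.0433, -0.2283]], R = [[6.0000, 1.1667, -1.8333, 4.5000], [0.0000, 5.7130, 2.1248, -0.5689], [0.0000, 0.0000, 5.7554, -2.3528], [0.0000, 0.0000, 0.0000, 2.2115]]

a_1 = (-1, 4, 3, 1, 3); ‖a_1‖ = 6.0000, so q_1 = (-0.1667, 0.6667, 0.5000, 0.1667, 0.5000).
q_1·a_2 = (-0.1667)·(-4) + 0.6667·1 + 0.5000·2 + 0.1667·2 + 0.5000·(-3) = 1.1667.
u_2 = a_2 − 1.1667·q_1 = (-3.8056, 0.2222, 1.4167, 1.8056, -3.5833).
‖u_2‖ = 5.7130, so q_2 = (-0.6661, 0.0389, 0.2480, 0.3160, -0.6272).
q_1·a_3 = (-0.1667)·(-1) + 0.6667·(-4) + 0.5000·4 + 0.1667·(-2) + 0.5000·(-2) = -1.8333; q_2·a_3 = (-0.6661)·(-1) + 0.0389·(-4) + 0.2480·4 + 0.3160·(-2) + (-0.6272)·(-2) = 2.1248.
u_3 = a_3 + 1.8333·q_1 − 2.1248·q_2 = (0.1098, -2.8604, 4.3898, -2.3660, 0.2494).
‖u_3‖ = 5.7554, so q_3 = (0.0191, -0.4970, 0.7627, -0.4111, 0.0433).
q_1·a_4 = (-0.1667)·1 + 0.6667·4 + 0.5000·1 + 0.1667·3 + 0.5000·2 = 4.5000; q_2·a_4 = (-0.6661)·1 + 0.0389·4 + 0.2480·1 + 0.3160·3 + (-0.6272)·2 = -0.5689; q_3·a_4 = 0.0191·1 + (-0.4970)·4 + 0.7627·1 + (-0.4111)·3 + 0.0433·2 = -2.3528.
u_4 = a_4 − 4.5000·q_1 + 0.5689·q_2 + 2.3528·q_3 = (1.4159, -0.1472, 0.6856, 1.4626, -0.5049).
‖u_4‖ = 2.2115, so q_4 = (0.6403, -0.0666, 0.3100, 0.6614, -0.2283).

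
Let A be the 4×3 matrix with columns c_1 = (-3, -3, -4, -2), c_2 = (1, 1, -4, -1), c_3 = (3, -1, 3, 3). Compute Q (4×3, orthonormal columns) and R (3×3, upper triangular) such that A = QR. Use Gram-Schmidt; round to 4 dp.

Q = [[-0.4867, 0.4993, 0.5447], [-0.4867, 0.4993, -0.6663], [-0.6489, -0.7017, -0.1519], [-0.3244, -0.0945, 0.4861]], R = [[6.1644, 1.9467, -3.8933], [0.0000, 3.9001, -1.3900], [0.0000, 0.0000, 3.3030]]

c_1 = (-3, -3, -4, -2); ‖c_1‖ = 6.1644, so e_1 = (-0.4867, -0.4867, -0.6489, -0.3244).
e_1·c_2 = (-0.4867)·1 + (-0.4867)·1 + (-0.6489)·(-4) + (-0.3244)·(-1) = 1.9467.
u_2 = c_2 − 1.9467·e_1 = (1.9474, 1.9474, -2.7368, -0.3684).
‖u_2‖ = 3.9001, so e_2 = (0.4993, 0.4993, -0.7017, -0.0945).
e_1·c_3 = (-0.4867)·3 + (-0.4867)·(-1) + (-0.6489)·3 + (-0.3244)·3 = -3.8933; e_2·c_3 = 0.4993·3 + 0.4993·(-1) + (-0.7017)·3 + (-0.0945)·3 = -1.3900.
u_3 = c_3 + 3.8933·e_1 + 1.3900·e_2 = (1.7993, -2.2007, -0.5017, 1.6055).
‖u_3‖ = 3.3030, so e_3 = (0.5447, -0.6663, -0.1519, 0.4861).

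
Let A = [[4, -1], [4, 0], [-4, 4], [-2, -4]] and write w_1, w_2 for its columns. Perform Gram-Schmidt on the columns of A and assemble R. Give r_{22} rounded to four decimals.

q_1 = w_1/‖w_1‖ = (4, 4, -4, -2)/7.2111 = (0.5547, 0.5547, -0.5547, -0.2774).
r_{12} = q_1·w_2 = -1.6641.
u_2 = w_2 + 1.6641·q_1 = (-0.0769, 0.9231, 3.0769, -4.4615).
r_{22} = ‖u_2‖ = 5.4983.

r_{22} = 5.4983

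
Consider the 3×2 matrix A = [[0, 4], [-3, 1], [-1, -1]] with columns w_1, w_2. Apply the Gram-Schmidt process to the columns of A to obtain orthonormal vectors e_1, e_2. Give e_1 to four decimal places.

e_1 = (0.0000, -0.9487, -0.3162)

e_1 = w_1/‖w_1‖ = (0, -3, -1)/3.1623 = (0.0000, -0.9487, -0.3162).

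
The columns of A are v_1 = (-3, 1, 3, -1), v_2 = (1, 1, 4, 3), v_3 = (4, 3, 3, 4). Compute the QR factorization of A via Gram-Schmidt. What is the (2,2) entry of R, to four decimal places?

q_1 = v_1/‖v_1‖ = (-3, 1, 3, -1)/4.4721 = (-0.6708, 0.2236, 0.6708, -0.2236).
r_{12} = q_1·v_2 = 1.5652.
u_2 = v_2 − 1.5652·q_1 = (2.0500, 0.6500, 2.9500, 3.3500).
r_{22} = ‖u_2‖ = 4.9548.

r_{22} = 4.9548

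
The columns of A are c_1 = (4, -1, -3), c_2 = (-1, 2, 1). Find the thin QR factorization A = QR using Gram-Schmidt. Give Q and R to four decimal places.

Q = [[0.7845, 0.2265], [-0.1961, 0.9738], [-0.5883, -0.0226]], R = [[5.0990, -1.7650], [0.0000, 1.6984]]

c_1 = (4, -1, -3); ‖c_1‖ = 5.0990, so e_1 = (0.7845, -0.1961, -0.5883).
e_1·c_2 = 0.7845·(-1) + (-0.1961)·2 + (-0.5883)·1 = -1.7650.
u_2 = c_2 + 1.7650·e_1 = (0.3846, 1.6538, -0.0385).
‖u_2‖ = 1.6984, so e_2 = (0.2265, 0.9738, -0.0226).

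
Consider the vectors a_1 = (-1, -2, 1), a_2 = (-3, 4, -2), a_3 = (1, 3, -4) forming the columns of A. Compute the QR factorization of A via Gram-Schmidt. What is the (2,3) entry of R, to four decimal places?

a_1 = (-1, -2, 1); ‖a_1‖ = 2.4495, so q_1 = (-0.4082, -0.8165, 0.4082).
q_1·a_2 = (-0.4082)·(-3) + (-0.8165)·4 + 0.4082·(-2) = -2.8577.
u_2 = a_2 + 2.8577·q_1 = (-4.1667, 1.6667, -0.8333).
‖u_2‖ = 4.5644, so q_2 = (-0.9129, 0.3651, -0.1826).
r_{23} = q_2·a_3 = 0.9129.

r_{23} = 0.9129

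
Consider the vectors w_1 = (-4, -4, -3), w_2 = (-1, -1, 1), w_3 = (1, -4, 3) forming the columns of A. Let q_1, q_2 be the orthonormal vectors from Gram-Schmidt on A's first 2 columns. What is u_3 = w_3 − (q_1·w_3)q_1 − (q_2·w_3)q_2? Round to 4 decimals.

w_1 = (-4, -4, -3); ‖w_1‖ = 6.4031, so q_1 = (-0.6247, -0.6247, -0.4685).
q_1·w_2 = (-0.6247)·(-1) + (-0.6247)·(-1) + (-0.4685)·1 = 0.7809.
u_2 = w_2 − 0.7809·q_1 = (-0.5122, -0.5122, 1.3659).
‖u_2‖ = 1.5460, so q_2 = (-0.3313, -0.3313, 0.8835).
q_1·w_3 = (-0.6247)·1 + (-0.6247)·(-4) + (-0.4685)·3 = 0.4685; q_2·w_3 = (-0.3313)·1 + (-0.3313)·(-4) + 0.8835·3 = 3.6442.
u_3 = w_3 − 0.4685·q_1 − 3.6442·q_2 = (2.5000, -2.5000, 0.0000).

u_3 = (2.5000, -2.5000, 0.0000)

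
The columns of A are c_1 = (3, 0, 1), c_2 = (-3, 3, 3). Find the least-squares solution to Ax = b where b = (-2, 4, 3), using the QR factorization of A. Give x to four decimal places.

x = (0.3462, 1.0769)

q_1 = c_1/‖c_1‖ = (3, 0, 1)/3.1623 = (0.9487, 0.0000, 0.3162).
r_{12} = q_1·c_2 = -1.8974.
u_2 = c_2 + 1.8974·q_1 = (-1.2000, 3.0000, 3.6000).
‖u_2‖ = 4.8374, so q_2 = (-0.2481, 0.6202, 0.7442).
Qᵀb = (-0.9487, 5.2095).
Back-substitute: x_2 = 5.2095/4.8374 = 1.0769.
x_1 = (-0.9487 + 1.8974·1.0769)/3.1623 = 0.3462.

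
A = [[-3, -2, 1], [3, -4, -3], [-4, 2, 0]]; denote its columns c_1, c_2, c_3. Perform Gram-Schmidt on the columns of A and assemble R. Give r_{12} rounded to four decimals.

r_{12} = -2.4010

c_1 = (-3, 3, -4); ‖c_1‖ = 5.8310, so e_1 = (-0.5145, 0.5145, -0.6860).
r_{12} = e_1·c_2 = -2.4010.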